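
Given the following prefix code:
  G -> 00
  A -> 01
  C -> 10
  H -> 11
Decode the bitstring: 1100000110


Decoding step by step:
Bits 11 -> H
Bits 00 -> G
Bits 00 -> G
Bits 01 -> A
Bits 10 -> C


Decoded message: HGGAC


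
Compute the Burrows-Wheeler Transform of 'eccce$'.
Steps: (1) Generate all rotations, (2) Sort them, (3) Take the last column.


Rotations (sorted):
  0: $eccce -> last char: e
  1: ccce$e -> last char: e
  2: cce$ec -> last char: c
  3: ce$ecc -> last char: c
  4: e$eccc -> last char: c
  5: eccce$ -> last char: $


BWT = eeccc$


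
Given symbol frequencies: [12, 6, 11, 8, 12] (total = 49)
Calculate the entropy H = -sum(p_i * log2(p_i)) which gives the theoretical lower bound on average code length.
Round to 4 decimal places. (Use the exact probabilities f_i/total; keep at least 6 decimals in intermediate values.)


Per-symbol terms -p_i * log2(p_i) with p_i = f_i/49:
  p = 12/49 = 0.244898: log2(p) = -2.029747, -p*log2(p) = 0.497081
  p = 6/49 = 0.122449: log2(p) = -3.029747, -p*log2(p) = 0.370989
  p = 11/49 = 0.224490: log2(p) = -2.155278, -p*log2(p) = 0.483838
  p = 8/49 = 0.163265: log2(p) = -2.614710, -p*log2(p) = 0.426891
  p = 12/49 = 0.244898: log2(p) = -2.029747, -p*log2(p) = 0.497081
H = 0.497081 + 0.370989 + 0.483838 + 0.426891 + 0.497081 = 2.275880

H = 2.2759 bits/symbol


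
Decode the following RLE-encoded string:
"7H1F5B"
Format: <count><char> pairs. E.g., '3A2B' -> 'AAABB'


Expanding each <count><char> pair:
  7H -> 'HHHHHHH'
  1F -> 'F'
  5B -> 'BBBBB'

Decoded = HHHHHHHFBBBBB


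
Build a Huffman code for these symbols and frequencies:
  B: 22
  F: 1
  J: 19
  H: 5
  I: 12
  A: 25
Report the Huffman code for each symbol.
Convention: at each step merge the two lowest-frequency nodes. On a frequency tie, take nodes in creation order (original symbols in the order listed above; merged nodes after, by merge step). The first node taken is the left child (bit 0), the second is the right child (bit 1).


Huffman tree construction:
Step 1: Merge F(1) + H(5) = 6
Step 2: Merge (F+H)(6) + I(12) = 18
Step 3: Merge ((F+H)+I)(18) + J(19) = 37
Step 4: Merge B(22) + A(25) = 47
Step 5: Merge (((F+H)+I)+J)(37) + (B+A)(47) = 84
Read each symbol's code off the tree from the root (left child = 0, right child = 1).

Codes:
  B: 10 (length 2)
  F: 0000 (length 4)
  J: 01 (length 2)
  H: 0001 (length 4)
  I: 001 (length 3)
  A: 11 (length 2)
Average code length: 192/84 = 2.2857 bits/symbol


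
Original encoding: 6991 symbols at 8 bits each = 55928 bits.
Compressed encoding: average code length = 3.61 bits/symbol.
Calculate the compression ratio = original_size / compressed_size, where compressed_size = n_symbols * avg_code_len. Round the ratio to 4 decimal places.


original_size = n_symbols * orig_bits = 6991 * 8 = 55928 bits
compressed_size = n_symbols * avg_code_len = 6991 * 3.61 = 25237.51 bits
ratio = original_size / compressed_size = 55928 / 25237.51 = 2.2161

Compression ratio = 2.2161


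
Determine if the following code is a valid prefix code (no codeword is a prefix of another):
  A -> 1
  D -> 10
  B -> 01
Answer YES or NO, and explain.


Checking each pair (does one codeword prefix another?):
  A='1' vs D='10': prefix -- VIOLATION

NO -- this is NOT a valid prefix code. A (1) is a prefix of D (10).


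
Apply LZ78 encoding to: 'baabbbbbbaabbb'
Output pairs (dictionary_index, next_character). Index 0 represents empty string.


LZ78 encoding steps:
Dictionary: {0: ''}
Step 1: w='' (idx 0), next='b' -> output (0, 'b'), add 'b' as idx 1
Step 2: w='' (idx 0), next='a' -> output (0, 'a'), add 'a' as idx 2
Step 3: w='a' (idx 2), next='b' -> output (2, 'b'), add 'ab' as idx 3
Step 4: w='b' (idx 1), next='b' -> output (1, 'b'), add 'bb' as idx 4
Step 5: w='bb' (idx 4), next='b' -> output (4, 'b'), add 'bbb' as idx 5
Step 6: w='a' (idx 2), next='a' -> output (2, 'a'), add 'aa' as idx 6
Step 7: w='bbb' (idx 5), end of input -> output (5, '')


Encoded: [(0, 'b'), (0, 'a'), (2, 'b'), (1, 'b'), (4, 'b'), (2, 'a'), (5, '')]


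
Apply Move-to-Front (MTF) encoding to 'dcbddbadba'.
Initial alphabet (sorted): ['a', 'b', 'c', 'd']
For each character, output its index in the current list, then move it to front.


MTF encoding:
'd': index 3 in ['a', 'b', 'c', 'd'] -> ['d', 'a', 'b', 'c']
'c': index 3 in ['d', 'a', 'b', 'c'] -> ['c', 'd', 'a', 'b']
'b': index 3 in ['c', 'd', 'a', 'b'] -> ['b', 'c', 'd', 'a']
'd': index 2 in ['b', 'c', 'd', 'a'] -> ['d', 'b', 'c', 'a']
'd': index 0 in ['d', 'b', 'c', 'a'] -> ['d', 'b', 'c', 'a']
'b': index 1 in ['d', 'b', 'c', 'a'] -> ['b', 'd', 'c', 'a']
'a': index 3 in ['b', 'd', 'c', 'a'] -> ['a', 'b', 'd', 'c']
'd': index 2 in ['a', 'b', 'd', 'c'] -> ['d', 'a', 'b', 'c']
'b': index 2 in ['d', 'a', 'b', 'c'] -> ['b', 'd', 'a', 'c']
'a': index 2 in ['b', 'd', 'a', 'c'] -> ['a', 'b', 'd', 'c']


Output: [3, 3, 3, 2, 0, 1, 3, 2, 2, 2]


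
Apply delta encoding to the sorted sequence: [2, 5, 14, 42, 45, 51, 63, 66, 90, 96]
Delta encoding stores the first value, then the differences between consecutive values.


First value: 2
Deltas:
  5 - 2 = 3
  14 - 5 = 9
  42 - 14 = 28
  45 - 42 = 3
  51 - 45 = 6
  63 - 51 = 12
  66 - 63 = 3
  90 - 66 = 24
  96 - 90 = 6


Delta encoded: [2, 3, 9, 28, 3, 6, 12, 3, 24, 6]


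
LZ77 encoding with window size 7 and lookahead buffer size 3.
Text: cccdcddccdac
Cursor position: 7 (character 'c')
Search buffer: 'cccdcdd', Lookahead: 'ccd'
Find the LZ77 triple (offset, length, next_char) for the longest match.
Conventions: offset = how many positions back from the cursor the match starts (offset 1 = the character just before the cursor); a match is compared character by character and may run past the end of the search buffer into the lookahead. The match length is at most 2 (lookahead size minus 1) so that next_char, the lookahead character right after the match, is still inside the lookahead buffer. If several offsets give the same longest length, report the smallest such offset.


Try each offset into the search buffer:
  offset=1 (pos 6, char 'd'): match length 0
  offset=2 (pos 5, char 'd'): match length 0
  offset=3 (pos 4, char 'c'): match length 1
  offset=4 (pos 3, char 'd'): match length 0
  offset=5 (pos 2, char 'c'): match length 1
  offset=6 (pos 1, char 'c'): match length 2
  offset=7 (pos 0, char 'c'): match length 2
Longest match has length 2, found at offsets 6, 7; take the smallest, offset 6.
next_char = character at position 7 + 2 = 9 -> 'd'

Best match: offset=6, length=2 (matching 'cc' starting at position 1)
LZ77 triple: (6, 2, 'd')


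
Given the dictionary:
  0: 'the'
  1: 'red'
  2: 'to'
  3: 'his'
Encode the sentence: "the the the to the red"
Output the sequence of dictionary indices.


Look up each word in the dictionary:
  'the' -> 0
  'the' -> 0
  'the' -> 0
  'to' -> 2
  'the' -> 0
  'red' -> 1

Encoded: [0, 0, 0, 2, 0, 1]


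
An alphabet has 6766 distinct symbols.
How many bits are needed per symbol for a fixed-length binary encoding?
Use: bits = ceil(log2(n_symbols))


log2(6766) = 12.7241
Bracket: 2^12 = 4096 < 6766 <= 2^13 = 8192
So ceil(log2(6766)) = 13

bits = ceil(log2(6766)) = ceil(12.7241) = 13 bits


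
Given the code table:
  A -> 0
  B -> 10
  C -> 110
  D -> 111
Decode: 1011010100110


Decoding:
10 -> B
110 -> C
10 -> B
10 -> B
0 -> A
110 -> C


Result: BCBBAC


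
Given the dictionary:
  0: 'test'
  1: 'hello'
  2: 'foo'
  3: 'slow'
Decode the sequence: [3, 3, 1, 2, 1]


Look up each index in the dictionary:
  3 -> 'slow'
  3 -> 'slow'
  1 -> 'hello'
  2 -> 'foo'
  1 -> 'hello'

Decoded: "slow slow hello foo hello"


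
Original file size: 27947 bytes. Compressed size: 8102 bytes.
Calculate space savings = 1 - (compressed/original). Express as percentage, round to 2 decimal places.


ratio = compressed/original = 8102/27947 = 0.289906
savings = 1 - ratio = 1 - 0.289906 = 0.710094
as a percentage: 0.710094 * 100 = 71.01%

Space savings = 1 - 8102/27947 = 71.01%


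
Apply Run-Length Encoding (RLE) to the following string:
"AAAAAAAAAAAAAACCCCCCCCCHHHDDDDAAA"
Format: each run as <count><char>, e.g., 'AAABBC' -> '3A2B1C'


Scanning runs left to right:
  i=0: run of 'A' x 14 -> '14A'
  i=14: run of 'C' x 9 -> '9C'
  i=23: run of 'H' x 3 -> '3H'
  i=26: run of 'D' x 4 -> '4D'
  i=30: run of 'A' x 3 -> '3A'

RLE = 14A9C3H4D3A


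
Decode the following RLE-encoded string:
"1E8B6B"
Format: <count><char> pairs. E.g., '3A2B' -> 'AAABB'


Expanding each <count><char> pair:
  1E -> 'E'
  8B -> 'BBBBBBBB'
  6B -> 'BBBBBB'

Decoded = EBBBBBBBBBBBBBB


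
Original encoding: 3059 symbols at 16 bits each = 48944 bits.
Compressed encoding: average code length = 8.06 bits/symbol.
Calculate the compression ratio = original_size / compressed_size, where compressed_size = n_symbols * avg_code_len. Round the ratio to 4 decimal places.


original_size = n_symbols * orig_bits = 3059 * 16 = 48944 bits
compressed_size = n_symbols * avg_code_len = 3059 * 8.06 = 24655.54 bits
ratio = original_size / compressed_size = 48944 / 24655.54 = 1.9851

Compression ratio = 1.9851


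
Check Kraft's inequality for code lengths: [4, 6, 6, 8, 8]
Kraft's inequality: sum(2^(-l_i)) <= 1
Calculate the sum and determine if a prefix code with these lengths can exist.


Sum = 2^(-4) + 2^(-6) + 2^(-6) + 2^(-8) + 2^(-8)
    = 0.0625 + 0.015625 + 0.015625 + 0.00390625 + 0.00390625
    = 26/256 = 0.1015625
Since 0.1015625 <= 1, Kraft's inequality IS satisfied.
A prefix code with these lengths CAN exist.

Kraft sum = 0.1015625. Satisfied.


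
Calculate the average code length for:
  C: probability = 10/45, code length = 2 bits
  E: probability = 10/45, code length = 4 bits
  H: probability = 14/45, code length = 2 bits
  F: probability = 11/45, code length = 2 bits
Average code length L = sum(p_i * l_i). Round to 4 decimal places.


Weighted contributions p_i * l_i:
  C: (10/45) * 2 = 20/45
  E: (10/45) * 4 = 40/45
  H: (14/45) * 2 = 28/45
  F: (11/45) * 2 = 22/45
Sum = (20 + 40 + 28 + 22)/45 = 110/45

L = 110/45 = 2.4444 bits/symbol


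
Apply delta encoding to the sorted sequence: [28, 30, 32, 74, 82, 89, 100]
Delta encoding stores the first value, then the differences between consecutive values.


First value: 28
Deltas:
  30 - 28 = 2
  32 - 30 = 2
  74 - 32 = 42
  82 - 74 = 8
  89 - 82 = 7
  100 - 89 = 11


Delta encoded: [28, 2, 2, 42, 8, 7, 11]


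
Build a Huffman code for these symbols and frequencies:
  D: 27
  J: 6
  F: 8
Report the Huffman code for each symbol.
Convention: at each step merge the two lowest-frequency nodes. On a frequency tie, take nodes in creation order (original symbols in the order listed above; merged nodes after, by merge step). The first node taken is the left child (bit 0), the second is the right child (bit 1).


Huffman tree construction:
Step 1: Merge J(6) + F(8) = 14
Step 2: Merge (J+F)(14) + D(27) = 41
Read each symbol's code off the tree from the root (left child = 0, right child = 1).

Codes:
  D: 1 (length 1)
  J: 00 (length 2)
  F: 01 (length 2)
Average code length: 55/41 = 1.3415 bits/symbol


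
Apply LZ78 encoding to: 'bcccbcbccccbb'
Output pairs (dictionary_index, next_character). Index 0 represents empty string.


LZ78 encoding steps:
Dictionary: {0: ''}
Step 1: w='' (idx 0), next='b' -> output (0, 'b'), add 'b' as idx 1
Step 2: w='' (idx 0), next='c' -> output (0, 'c'), add 'c' as idx 2
Step 3: w='c' (idx 2), next='c' -> output (2, 'c'), add 'cc' as idx 3
Step 4: w='b' (idx 1), next='c' -> output (1, 'c'), add 'bc' as idx 4
Step 5: w='bc' (idx 4), next='c' -> output (4, 'c'), add 'bcc' as idx 5
Step 6: w='cc' (idx 3), next='b' -> output (3, 'b'), add 'ccb' as idx 6
Step 7: w='b' (idx 1), end of input -> output (1, '')


Encoded: [(0, 'b'), (0, 'c'), (2, 'c'), (1, 'c'), (4, 'c'), (3, 'b'), (1, '')]


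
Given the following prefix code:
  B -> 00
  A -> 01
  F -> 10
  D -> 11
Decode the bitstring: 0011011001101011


Decoding step by step:
Bits 00 -> B
Bits 11 -> D
Bits 01 -> A
Bits 10 -> F
Bits 01 -> A
Bits 10 -> F
Bits 10 -> F
Bits 11 -> D


Decoded message: BDAFAFFD


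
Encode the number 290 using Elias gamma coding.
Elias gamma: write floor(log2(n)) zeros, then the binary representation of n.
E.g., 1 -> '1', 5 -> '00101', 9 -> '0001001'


num_bits = floor(log2(290)) + 1 = 9
leading_zeros = num_bits - 1 = 8
binary(290) = 100100010

Elias gamma(290) = '00000000' + '100100010' = 00000000100100010 (17 bits)


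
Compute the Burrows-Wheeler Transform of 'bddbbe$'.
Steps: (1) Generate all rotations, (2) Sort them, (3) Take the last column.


Rotations (sorted):
  0: $bddbbe -> last char: e
  1: bbe$bdd -> last char: d
  2: bddbbe$ -> last char: $
  3: be$bddb -> last char: b
  4: dbbe$bd -> last char: d
  5: ddbbe$b -> last char: b
  6: e$bddbb -> last char: b


BWT = ed$bdbb


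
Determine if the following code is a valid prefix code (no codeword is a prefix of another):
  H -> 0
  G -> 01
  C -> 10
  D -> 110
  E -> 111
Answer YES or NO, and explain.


Checking each pair (does one codeword prefix another?):
  H='0' vs G='01': prefix -- VIOLATION

NO -- this is NOT a valid prefix code. H (0) is a prefix of G (01).


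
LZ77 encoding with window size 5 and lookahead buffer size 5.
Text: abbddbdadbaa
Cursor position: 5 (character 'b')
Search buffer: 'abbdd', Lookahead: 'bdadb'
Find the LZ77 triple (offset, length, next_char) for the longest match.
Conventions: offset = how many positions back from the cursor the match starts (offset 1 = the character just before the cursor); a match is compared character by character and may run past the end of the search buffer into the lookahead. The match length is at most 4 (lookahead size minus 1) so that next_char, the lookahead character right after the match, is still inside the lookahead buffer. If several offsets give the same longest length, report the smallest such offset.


Try each offset into the search buffer:
  offset=1 (pos 4, char 'd'): match length 0
  offset=2 (pos 3, char 'd'): match length 0
  offset=3 (pos 2, char 'b'): match length 2
  offset=4 (pos 1, char 'b'): match length 1
  offset=5 (pos 0, char 'a'): match length 0
Longest match has length 2 at offset 3.
next_char = character at position 5 + 2 = 7 -> 'a'

Best match: offset=3, length=2 (matching 'bd' starting at position 2)
LZ77 triple: (3, 2, 'a')


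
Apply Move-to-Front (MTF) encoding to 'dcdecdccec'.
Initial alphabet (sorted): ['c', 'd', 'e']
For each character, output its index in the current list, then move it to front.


MTF encoding:
'd': index 1 in ['c', 'd', 'e'] -> ['d', 'c', 'e']
'c': index 1 in ['d', 'c', 'e'] -> ['c', 'd', 'e']
'd': index 1 in ['c', 'd', 'e'] -> ['d', 'c', 'e']
'e': index 2 in ['d', 'c', 'e'] -> ['e', 'd', 'c']
'c': index 2 in ['e', 'd', 'c'] -> ['c', 'e', 'd']
'd': index 2 in ['c', 'e', 'd'] -> ['d', 'c', 'e']
'c': index 1 in ['d', 'c', 'e'] -> ['c', 'd', 'e']
'c': index 0 in ['c', 'd', 'e'] -> ['c', 'd', 'e']
'e': index 2 in ['c', 'd', 'e'] -> ['e', 'c', 'd']
'c': index 1 in ['e', 'c', 'd'] -> ['c', 'e', 'd']


Output: [1, 1, 1, 2, 2, 2, 1, 0, 2, 1]


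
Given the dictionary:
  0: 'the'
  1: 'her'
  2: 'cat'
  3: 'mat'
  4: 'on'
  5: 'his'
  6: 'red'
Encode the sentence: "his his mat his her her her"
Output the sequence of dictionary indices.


Look up each word in the dictionary:
  'his' -> 5
  'his' -> 5
  'mat' -> 3
  'his' -> 5
  'her' -> 1
  'her' -> 1
  'her' -> 1

Encoded: [5, 5, 3, 5, 1, 1, 1]


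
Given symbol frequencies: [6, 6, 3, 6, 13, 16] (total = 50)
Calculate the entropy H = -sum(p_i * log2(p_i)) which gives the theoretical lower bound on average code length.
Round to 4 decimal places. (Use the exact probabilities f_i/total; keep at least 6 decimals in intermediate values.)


Per-symbol terms -p_i * log2(p_i) with p_i = f_i/50:
  p = 6/50 = 0.120000: log2(p) = -3.058894, -p*log2(p) = 0.367067
  p = 6/50 = 0.120000: log2(p) = -3.058894, -p*log2(p) = 0.367067
  p = 3/50 = 0.060000: log2(p) = -4.058894, -p*log2(p) = 0.243534
  p = 6/50 = 0.120000: log2(p) = -3.058894, -p*log2(p) = 0.367067
  p = 13/50 = 0.260000: log2(p) = -1.943416, -p*log2(p) = 0.505288
  p = 16/50 = 0.320000: log2(p) = -1.643856, -p*log2(p) = 0.526034
H = 0.367067 + 0.367067 + 0.243534 + 0.367067 + 0.505288 + 0.526034 = 2.376057

H = 2.3761 bits/symbol


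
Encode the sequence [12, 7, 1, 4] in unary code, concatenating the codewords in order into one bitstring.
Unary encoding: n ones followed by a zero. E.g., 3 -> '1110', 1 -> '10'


Encode each number as n ones followed by a terminating 0:
  12 -> 1111111111110 (13 bits)
  7 -> 11111110 (8 bits)
  1 -> 10 (2 bits)
  4 -> 11110 (5 bits)
Total length = 13 + 8 + 2 + 5 = 28 bits.

Unary([12, 7, 1, 4]) = 1111111111110111111101011110 (28 bits)


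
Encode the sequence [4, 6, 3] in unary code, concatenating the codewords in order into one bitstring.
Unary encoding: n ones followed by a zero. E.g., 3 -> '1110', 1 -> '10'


Encode each number as n ones followed by a terminating 0:
  4 -> 11110 (5 bits)
  6 -> 1111110 (7 bits)
  3 -> 1110 (4 bits)
Total length = 5 + 7 + 4 = 16 bits.

Unary([4, 6, 3]) = 1111011111101110 (16 bits)


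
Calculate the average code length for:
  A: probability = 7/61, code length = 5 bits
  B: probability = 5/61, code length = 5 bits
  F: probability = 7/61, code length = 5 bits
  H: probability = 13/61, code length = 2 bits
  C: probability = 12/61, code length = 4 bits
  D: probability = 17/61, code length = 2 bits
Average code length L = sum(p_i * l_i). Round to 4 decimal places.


Weighted contributions p_i * l_i:
  A: (7/61) * 5 = 35/61
  B: (5/61) * 5 = 25/61
  F: (7/61) * 5 = 35/61
  H: (13/61) * 2 = 26/61
  C: (12/61) * 4 = 48/61
  D: (17/61) * 2 = 34/61
Sum = (35 + 25 + 35 + 26 + 48 + 34)/61 = 203/61

L = 203/61 = 3.3279 bits/symbol


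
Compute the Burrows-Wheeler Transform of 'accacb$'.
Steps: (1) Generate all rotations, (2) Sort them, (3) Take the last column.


Rotations (sorted):
  0: $accacb -> last char: b
  1: acb$acc -> last char: c
  2: accacb$ -> last char: $
  3: b$accac -> last char: c
  4: cacb$ac -> last char: c
  5: cb$acca -> last char: a
  6: ccacb$a -> last char: a


BWT = bc$ccaa


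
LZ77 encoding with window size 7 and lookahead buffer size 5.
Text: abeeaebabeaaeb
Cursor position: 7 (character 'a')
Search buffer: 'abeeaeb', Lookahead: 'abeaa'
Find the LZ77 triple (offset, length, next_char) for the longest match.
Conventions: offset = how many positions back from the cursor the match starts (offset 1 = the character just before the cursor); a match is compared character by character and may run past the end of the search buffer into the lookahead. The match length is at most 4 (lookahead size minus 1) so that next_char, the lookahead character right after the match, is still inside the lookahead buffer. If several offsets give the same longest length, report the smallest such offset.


Try each offset into the search buffer:
  offset=1 (pos 6, char 'b'): match length 0
  offset=2 (pos 5, char 'e'): match length 0
  offset=3 (pos 4, char 'a'): match length 1
  offset=4 (pos 3, char 'e'): match length 0
  offset=5 (pos 2, char 'e'): match length 0
  offset=6 (pos 1, char 'b'): match length 0
  offset=7 (pos 0, char 'a'): match length 3
Longest match has length 3 at offset 7.
next_char = character at position 7 + 3 = 10 -> 'a'

Best match: offset=7, length=3 (matching 'abe' starting at position 0)
LZ77 triple: (7, 3, 'a')


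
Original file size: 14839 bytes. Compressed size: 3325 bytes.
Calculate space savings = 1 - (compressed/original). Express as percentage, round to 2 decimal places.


ratio = compressed/original = 3325/14839 = 0.224072
savings = 1 - ratio = 1 - 0.224072 = 0.775928
as a percentage: 0.775928 * 100 = 77.59%

Space savings = 1 - 3325/14839 = 77.59%


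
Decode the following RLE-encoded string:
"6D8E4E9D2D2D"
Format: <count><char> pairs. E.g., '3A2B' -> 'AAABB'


Expanding each <count><char> pair:
  6D -> 'DDDDDD'
  8E -> 'EEEEEEEE'
  4E -> 'EEEE'
  9D -> 'DDDDDDDDD'
  2D -> 'DD'
  2D -> 'DD'

Decoded = DDDDDDEEEEEEEEEEEEDDDDDDDDDDDDD


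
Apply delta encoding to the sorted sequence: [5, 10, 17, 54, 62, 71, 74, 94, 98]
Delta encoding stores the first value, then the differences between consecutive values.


First value: 5
Deltas:
  10 - 5 = 5
  17 - 10 = 7
  54 - 17 = 37
  62 - 54 = 8
  71 - 62 = 9
  74 - 71 = 3
  94 - 74 = 20
  98 - 94 = 4


Delta encoded: [5, 5, 7, 37, 8, 9, 3, 20, 4]


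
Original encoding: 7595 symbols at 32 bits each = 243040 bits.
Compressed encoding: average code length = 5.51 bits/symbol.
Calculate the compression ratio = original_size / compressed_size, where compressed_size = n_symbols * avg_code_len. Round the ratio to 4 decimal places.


original_size = n_symbols * orig_bits = 7595 * 32 = 243040 bits
compressed_size = n_symbols * avg_code_len = 7595 * 5.51 = 41848.45 bits
ratio = original_size / compressed_size = 243040 / 41848.45 = 5.8076

Compression ratio = 5.8076


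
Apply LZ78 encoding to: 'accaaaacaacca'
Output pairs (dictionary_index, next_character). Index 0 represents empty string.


LZ78 encoding steps:
Dictionary: {0: ''}
Step 1: w='' (idx 0), next='a' -> output (0, 'a'), add 'a' as idx 1
Step 2: w='' (idx 0), next='c' -> output (0, 'c'), add 'c' as idx 2
Step 3: w='c' (idx 2), next='a' -> output (2, 'a'), add 'ca' as idx 3
Step 4: w='a' (idx 1), next='a' -> output (1, 'a'), add 'aa' as idx 4
Step 5: w='a' (idx 1), next='c' -> output (1, 'c'), add 'ac' as idx 5
Step 6: w='aa' (idx 4), next='c' -> output (4, 'c'), add 'aac' as idx 6
Step 7: w='ca' (idx 3), end of input -> output (3, '')


Encoded: [(0, 'a'), (0, 'c'), (2, 'a'), (1, 'a'), (1, 'c'), (4, 'c'), (3, '')]


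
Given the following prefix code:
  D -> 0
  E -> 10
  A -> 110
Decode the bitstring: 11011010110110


Decoding step by step:
Bits 110 -> A
Bits 110 -> A
Bits 10 -> E
Bits 110 -> A
Bits 110 -> A


Decoded message: AAEAA


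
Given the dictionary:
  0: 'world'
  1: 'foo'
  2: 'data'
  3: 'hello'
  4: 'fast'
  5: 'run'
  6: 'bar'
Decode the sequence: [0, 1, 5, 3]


Look up each index in the dictionary:
  0 -> 'world'
  1 -> 'foo'
  5 -> 'run'
  3 -> 'hello'

Decoded: "world foo run hello"


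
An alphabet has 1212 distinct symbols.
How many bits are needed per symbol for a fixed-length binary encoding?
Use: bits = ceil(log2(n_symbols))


log2(1212) = 10.2432
Bracket: 2^10 = 1024 < 1212 <= 2^11 = 2048
So ceil(log2(1212)) = 11

bits = ceil(log2(1212)) = ceil(10.2432) = 11 bits


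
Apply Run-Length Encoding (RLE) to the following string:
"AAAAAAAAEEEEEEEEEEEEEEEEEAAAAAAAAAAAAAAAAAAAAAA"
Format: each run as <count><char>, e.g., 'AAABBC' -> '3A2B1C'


Scanning runs left to right:
  i=0: run of 'A' x 8 -> '8A'
  i=8: run of 'E' x 17 -> '17E'
  i=25: run of 'A' x 22 -> '22A'

RLE = 8A17E22A


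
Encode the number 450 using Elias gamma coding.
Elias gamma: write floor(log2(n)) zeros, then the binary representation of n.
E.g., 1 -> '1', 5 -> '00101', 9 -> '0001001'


num_bits = floor(log2(450)) + 1 = 9
leading_zeros = num_bits - 1 = 8
binary(450) = 111000010

Elias gamma(450) = '00000000' + '111000010' = 00000000111000010 (17 bits)


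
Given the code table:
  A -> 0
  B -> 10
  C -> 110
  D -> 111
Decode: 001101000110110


Decoding:
0 -> A
0 -> A
110 -> C
10 -> B
0 -> A
0 -> A
110 -> C
110 -> C


Result: AACBAACC


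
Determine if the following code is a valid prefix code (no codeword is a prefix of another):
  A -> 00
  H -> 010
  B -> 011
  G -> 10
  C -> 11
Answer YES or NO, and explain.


Checking each pair (does one codeword prefix another?):
  A='00' vs H='010': no prefix
  A='00' vs B='011': no prefix
  A='00' vs G='10': no prefix
  A='00' vs C='11': no prefix
  H='010' vs A='00': no prefix
  H='010' vs B='011': no prefix
  H='010' vs G='10': no prefix
  H='010' vs C='11': no prefix
  B='011' vs A='00': no prefix
  B='011' vs H='010': no prefix
  B='011' vs G='10': no prefix
  B='011' vs C='11': no prefix
  G='10' vs A='00': no prefix
  G='10' vs H='010': no prefix
  G='10' vs B='011': no prefix
  G='10' vs C='11': no prefix
  C='11' vs A='00': no prefix
  C='11' vs H='010': no prefix
  C='11' vs B='011': no prefix
  C='11' vs G='10': no prefix
No violation found over all pairs.

YES -- this is a valid prefix code. No codeword is a prefix of any other codeword.


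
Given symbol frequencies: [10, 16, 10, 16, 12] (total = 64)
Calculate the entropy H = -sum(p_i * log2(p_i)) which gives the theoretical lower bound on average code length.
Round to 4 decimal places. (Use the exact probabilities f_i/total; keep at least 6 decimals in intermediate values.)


Per-symbol terms -p_i * log2(p_i) with p_i = f_i/64:
  p = 10/64 = 0.156250: log2(p) = -2.678072, -p*log2(p) = 0.418449
  p = 16/64 = 0.250000: log2(p) = -2.000000, -p*log2(p) = 0.500000
  p = 10/64 = 0.156250: log2(p) = -2.678072, -p*log2(p) = 0.418449
  p = 16/64 = 0.250000: log2(p) = -2.000000, -p*log2(p) = 0.500000
  p = 12/64 = 0.187500: log2(p) = -2.415037, -p*log2(p) = 0.452820
H = 0.418449 + 0.500000 + 0.418449 + 0.500000 + 0.452820 = 2.289718

H = 2.2897 bits/symbol


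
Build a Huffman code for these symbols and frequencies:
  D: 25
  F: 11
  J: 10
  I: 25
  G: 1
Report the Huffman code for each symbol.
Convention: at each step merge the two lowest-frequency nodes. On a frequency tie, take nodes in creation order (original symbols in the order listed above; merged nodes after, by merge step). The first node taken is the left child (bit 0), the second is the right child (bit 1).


Huffman tree construction:
Step 1: Merge G(1) + J(10) = 11
Step 2: Merge F(11) + (G+J)(11) = 22
Step 3: Merge (F+(G+J))(22) + D(25) = 47
Step 4: Merge I(25) + ((F+(G+J))+D)(47) = 72
Read each symbol's code off the tree from the root (left child = 0, right child = 1).

Codes:
  D: 11 (length 2)
  F: 100 (length 3)
  J: 1011 (length 4)
  I: 0 (length 1)
  G: 1010 (length 4)
Average code length: 152/72 = 2.1111 bits/symbol


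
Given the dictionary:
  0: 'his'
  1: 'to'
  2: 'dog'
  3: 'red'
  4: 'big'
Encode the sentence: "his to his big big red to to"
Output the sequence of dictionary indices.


Look up each word in the dictionary:
  'his' -> 0
  'to' -> 1
  'his' -> 0
  'big' -> 4
  'big' -> 4
  'red' -> 3
  'to' -> 1
  'to' -> 1

Encoded: [0, 1, 0, 4, 4, 3, 1, 1]


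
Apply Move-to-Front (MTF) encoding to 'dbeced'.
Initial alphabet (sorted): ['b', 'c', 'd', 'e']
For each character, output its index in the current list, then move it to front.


MTF encoding:
'd': index 2 in ['b', 'c', 'd', 'e'] -> ['d', 'b', 'c', 'e']
'b': index 1 in ['d', 'b', 'c', 'e'] -> ['b', 'd', 'c', 'e']
'e': index 3 in ['b', 'd', 'c', 'e'] -> ['e', 'b', 'd', 'c']
'c': index 3 in ['e', 'b', 'd', 'c'] -> ['c', 'e', 'b', 'd']
'e': index 1 in ['c', 'e', 'b', 'd'] -> ['e', 'c', 'b', 'd']
'd': index 3 in ['e', 'c', 'b', 'd'] -> ['d', 'e', 'c', 'b']


Output: [2, 1, 3, 3, 1, 3]


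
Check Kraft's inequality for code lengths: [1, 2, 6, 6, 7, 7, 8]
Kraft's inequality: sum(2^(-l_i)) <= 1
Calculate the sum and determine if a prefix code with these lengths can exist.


Sum = 2^(-1) + 2^(-2) + 2^(-6) + 2^(-6) + 2^(-7) + 2^(-7) + 2^(-8)
    = 0.5 + 0.25 + 0.015625 + 0.015625 + 0.0078125 + 0.0078125 + 0.00390625
    = 205/256 = 0.80078125
Since 0.80078125 <= 1, Kraft's inequality IS satisfied.
A prefix code with these lengths CAN exist.

Kraft sum = 0.80078125. Satisfied.


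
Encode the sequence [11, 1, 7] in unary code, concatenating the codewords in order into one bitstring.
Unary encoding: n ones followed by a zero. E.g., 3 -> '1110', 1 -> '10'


Encode each number as n ones followed by a terminating 0:
  11 -> 111111111110 (12 bits)
  1 -> 10 (2 bits)
  7 -> 11111110 (8 bits)
Total length = 12 + 2 + 8 = 22 bits.

Unary([11, 1, 7]) = 1111111111101011111110 (22 bits)


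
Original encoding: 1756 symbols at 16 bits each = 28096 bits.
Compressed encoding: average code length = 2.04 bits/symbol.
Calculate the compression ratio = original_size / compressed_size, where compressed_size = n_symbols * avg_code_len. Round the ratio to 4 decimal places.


original_size = n_symbols * orig_bits = 1756 * 16 = 28096 bits
compressed_size = n_symbols * avg_code_len = 1756 * 2.04 = 3582.24 bits
ratio = original_size / compressed_size = 28096 / 3582.24 = 7.8431

Compression ratio = 7.8431


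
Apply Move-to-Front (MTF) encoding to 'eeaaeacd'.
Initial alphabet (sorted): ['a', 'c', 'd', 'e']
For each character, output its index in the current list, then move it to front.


MTF encoding:
'e': index 3 in ['a', 'c', 'd', 'e'] -> ['e', 'a', 'c', 'd']
'e': index 0 in ['e', 'a', 'c', 'd'] -> ['e', 'a', 'c', 'd']
'a': index 1 in ['e', 'a', 'c', 'd'] -> ['a', 'e', 'c', 'd']
'a': index 0 in ['a', 'e', 'c', 'd'] -> ['a', 'e', 'c', 'd']
'e': index 1 in ['a', 'e', 'c', 'd'] -> ['e', 'a', 'c', 'd']
'a': index 1 in ['e', 'a', 'c', 'd'] -> ['a', 'e', 'c', 'd']
'c': index 2 in ['a', 'e', 'c', 'd'] -> ['c', 'a', 'e', 'd']
'd': index 3 in ['c', 'a', 'e', 'd'] -> ['d', 'c', 'a', 'e']


Output: [3, 0, 1, 0, 1, 1, 2, 3]


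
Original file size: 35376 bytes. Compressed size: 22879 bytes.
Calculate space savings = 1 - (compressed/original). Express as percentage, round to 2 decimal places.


ratio = compressed/original = 22879/35376 = 0.646738
savings = 1 - ratio = 1 - 0.646738 = 0.353262
as a percentage: 0.353262 * 100 = 35.33%

Space savings = 1 - 22879/35376 = 35.33%


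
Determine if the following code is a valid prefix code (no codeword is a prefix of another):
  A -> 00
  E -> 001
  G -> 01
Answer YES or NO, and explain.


Checking each pair (does one codeword prefix another?):
  A='00' vs E='001': prefix -- VIOLATION

NO -- this is NOT a valid prefix code. A (00) is a prefix of E (001).


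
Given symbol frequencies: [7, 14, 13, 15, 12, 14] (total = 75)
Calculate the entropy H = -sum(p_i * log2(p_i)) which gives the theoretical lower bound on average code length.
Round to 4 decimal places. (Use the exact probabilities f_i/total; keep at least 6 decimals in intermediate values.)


Per-symbol terms -p_i * log2(p_i) with p_i = f_i/75:
  p = 7/75 = 0.093333: log2(p) = -3.421464, -p*log2(p) = 0.319337
  p = 14/75 = 0.186667: log2(p) = -2.421464, -p*log2(p) = 0.452007
  p = 13/75 = 0.173333: log2(p) = -2.528379, -p*log2(p) = 0.438252
  p = 15/75 = 0.200000: log2(p) = -2.321928, -p*log2(p) = 0.464386
  p = 12/75 = 0.160000: log2(p) = -2.643856, -p*log2(p) = 0.423017
  p = 14/75 = 0.186667: log2(p) = -2.421464, -p*log2(p) = 0.452007
H = 0.319337 + 0.452007 + 0.438252 + 0.464386 + 0.423017 + 0.452007 = 2.549006

H = 2.549 bits/symbol


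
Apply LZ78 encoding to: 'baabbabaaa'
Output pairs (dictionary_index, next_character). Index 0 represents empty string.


LZ78 encoding steps:
Dictionary: {0: ''}
Step 1: w='' (idx 0), next='b' -> output (0, 'b'), add 'b' as idx 1
Step 2: w='' (idx 0), next='a' -> output (0, 'a'), add 'a' as idx 2
Step 3: w='a' (idx 2), next='b' -> output (2, 'b'), add 'ab' as idx 3
Step 4: w='b' (idx 1), next='a' -> output (1, 'a'), add 'ba' as idx 4
Step 5: w='ba' (idx 4), next='a' -> output (4, 'a'), add 'baa' as idx 5
Step 6: w='a' (idx 2), end of input -> output (2, '')


Encoded: [(0, 'b'), (0, 'a'), (2, 'b'), (1, 'a'), (4, 'a'), (2, '')]


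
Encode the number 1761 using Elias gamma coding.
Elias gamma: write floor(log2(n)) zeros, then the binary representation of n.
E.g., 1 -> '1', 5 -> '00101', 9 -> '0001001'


num_bits = floor(log2(1761)) + 1 = 11
leading_zeros = num_bits - 1 = 10
binary(1761) = 11011100001

Elias gamma(1761) = '0000000000' + '11011100001' = 000000000011011100001 (21 bits)


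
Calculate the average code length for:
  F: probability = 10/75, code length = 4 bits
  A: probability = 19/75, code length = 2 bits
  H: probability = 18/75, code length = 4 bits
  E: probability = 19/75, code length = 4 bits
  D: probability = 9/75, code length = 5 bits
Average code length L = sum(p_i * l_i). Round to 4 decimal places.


Weighted contributions p_i * l_i:
  F: (10/75) * 4 = 40/75
  A: (19/75) * 2 = 38/75
  H: (18/75) * 4 = 72/75
  E: (19/75) * 4 = 76/75
  D: (9/75) * 5 = 45/75
Sum = (40 + 38 + 72 + 76 + 45)/75 = 271/75

L = 271/75 = 3.6133 bits/symbol


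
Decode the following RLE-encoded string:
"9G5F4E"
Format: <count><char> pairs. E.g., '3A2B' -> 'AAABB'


Expanding each <count><char> pair:
  9G -> 'GGGGGGGGG'
  5F -> 'FFFFF'
  4E -> 'EEEE'

Decoded = GGGGGGGGGFFFFFEEEE


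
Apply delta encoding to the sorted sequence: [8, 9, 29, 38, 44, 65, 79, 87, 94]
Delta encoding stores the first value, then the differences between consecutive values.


First value: 8
Deltas:
  9 - 8 = 1
  29 - 9 = 20
  38 - 29 = 9
  44 - 38 = 6
  65 - 44 = 21
  79 - 65 = 14
  87 - 79 = 8
  94 - 87 = 7


Delta encoded: [8, 1, 20, 9, 6, 21, 14, 8, 7]


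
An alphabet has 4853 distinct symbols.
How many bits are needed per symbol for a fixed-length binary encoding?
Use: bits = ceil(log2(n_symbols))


log2(4853) = 12.2447
Bracket: 2^12 = 4096 < 4853 <= 2^13 = 8192
So ceil(log2(4853)) = 13

bits = ceil(log2(4853)) = ceil(12.2447) = 13 bits


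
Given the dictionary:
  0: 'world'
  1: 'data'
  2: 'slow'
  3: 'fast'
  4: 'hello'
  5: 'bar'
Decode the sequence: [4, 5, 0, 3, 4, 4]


Look up each index in the dictionary:
  4 -> 'hello'
  5 -> 'bar'
  0 -> 'world'
  3 -> 'fast'
  4 -> 'hello'
  4 -> 'hello'

Decoded: "hello bar world fast hello hello"


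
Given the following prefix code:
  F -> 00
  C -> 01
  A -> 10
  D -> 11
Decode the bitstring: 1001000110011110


Decoding step by step:
Bits 10 -> A
Bits 01 -> C
Bits 00 -> F
Bits 01 -> C
Bits 10 -> A
Bits 01 -> C
Bits 11 -> D
Bits 10 -> A


Decoded message: ACFCACDA


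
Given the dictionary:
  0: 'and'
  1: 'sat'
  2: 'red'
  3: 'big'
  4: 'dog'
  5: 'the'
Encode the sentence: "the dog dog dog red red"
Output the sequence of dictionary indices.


Look up each word in the dictionary:
  'the' -> 5
  'dog' -> 4
  'dog' -> 4
  'dog' -> 4
  'red' -> 2
  'red' -> 2

Encoded: [5, 4, 4, 4, 2, 2]


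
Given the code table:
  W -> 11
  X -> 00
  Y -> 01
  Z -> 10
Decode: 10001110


Decoding:
10 -> Z
00 -> X
11 -> W
10 -> Z


Result: ZXWZ


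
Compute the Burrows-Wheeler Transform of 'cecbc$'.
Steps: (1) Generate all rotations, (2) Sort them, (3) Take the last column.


Rotations (sorted):
  0: $cecbc -> last char: c
  1: bc$cec -> last char: c
  2: c$cecb -> last char: b
  3: cbc$ce -> last char: e
  4: cecbc$ -> last char: $
  5: ecbc$c -> last char: c


BWT = ccbe$c


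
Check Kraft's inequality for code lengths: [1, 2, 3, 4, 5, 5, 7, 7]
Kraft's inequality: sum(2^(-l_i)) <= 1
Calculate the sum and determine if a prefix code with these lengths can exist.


Sum = 2^(-1) + 2^(-2) + 2^(-3) + 2^(-4) + 2^(-5) + 2^(-5) + 2^(-7) + 2^(-7)
    = 0.5 + 0.25 + 0.125 + 0.0625 + 0.03125 + 0.03125 + 0.0078125 + 0.0078125
    = 130/128 = 1.015625
Since 1.015625 > 1, Kraft's inequality is NOT satisfied.
A prefix code with these lengths CANNOT exist.

Kraft sum = 1.015625. Not satisfied.


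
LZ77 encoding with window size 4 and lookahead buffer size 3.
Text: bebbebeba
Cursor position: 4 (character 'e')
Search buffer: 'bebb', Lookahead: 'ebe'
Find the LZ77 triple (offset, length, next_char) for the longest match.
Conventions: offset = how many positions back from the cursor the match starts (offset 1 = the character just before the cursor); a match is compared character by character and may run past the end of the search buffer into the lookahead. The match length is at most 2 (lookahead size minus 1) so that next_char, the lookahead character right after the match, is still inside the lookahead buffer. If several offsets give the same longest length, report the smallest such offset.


Try each offset into the search buffer:
  offset=1 (pos 3, char 'b'): match length 0
  offset=2 (pos 2, char 'b'): match length 0
  offset=3 (pos 1, char 'e'): match length 2
  offset=4 (pos 0, char 'b'): match length 0
Longest match has length 2 at offset 3.
next_char = character at position 4 + 2 = 6 -> 'e'

Best match: offset=3, length=2 (matching 'eb' starting at position 1)
LZ77 triple: (3, 2, 'e')


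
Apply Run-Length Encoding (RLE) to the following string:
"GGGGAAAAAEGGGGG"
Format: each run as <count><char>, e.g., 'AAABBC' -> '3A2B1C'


Scanning runs left to right:
  i=0: run of 'G' x 4 -> '4G'
  i=4: run of 'A' x 5 -> '5A'
  i=9: run of 'E' x 1 -> '1E'
  i=10: run of 'G' x 5 -> '5G'

RLE = 4G5A1E5G


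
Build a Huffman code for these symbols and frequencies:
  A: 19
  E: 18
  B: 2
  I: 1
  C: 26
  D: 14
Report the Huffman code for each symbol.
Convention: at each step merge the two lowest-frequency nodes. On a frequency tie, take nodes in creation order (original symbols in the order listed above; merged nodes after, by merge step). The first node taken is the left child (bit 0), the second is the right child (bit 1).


Huffman tree construction:
Step 1: Merge I(1) + B(2) = 3
Step 2: Merge (I+B)(3) + D(14) = 17
Step 3: Merge ((I+B)+D)(17) + E(18) = 35
Step 4: Merge A(19) + C(26) = 45
Step 5: Merge (((I+B)+D)+E)(35) + (A+C)(45) = 80
Read each symbol's code off the tree from the root (left child = 0, right child = 1).

Codes:
  A: 10 (length 2)
  E: 01 (length 2)
  B: 0001 (length 4)
  I: 0000 (length 4)
  C: 11 (length 2)
  D: 001 (length 3)
Average code length: 180/80 = 2.2500 bits/symbol


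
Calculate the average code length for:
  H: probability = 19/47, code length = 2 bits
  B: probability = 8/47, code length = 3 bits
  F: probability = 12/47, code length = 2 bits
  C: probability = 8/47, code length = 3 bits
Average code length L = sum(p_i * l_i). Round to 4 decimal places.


Weighted contributions p_i * l_i:
  H: (19/47) * 2 = 38/47
  B: (8/47) * 3 = 24/47
  F: (12/47) * 2 = 24/47
  C: (8/47) * 3 = 24/47
Sum = (38 + 24 + 24 + 24)/47 = 110/47

L = 110/47 = 2.3404 bits/symbol


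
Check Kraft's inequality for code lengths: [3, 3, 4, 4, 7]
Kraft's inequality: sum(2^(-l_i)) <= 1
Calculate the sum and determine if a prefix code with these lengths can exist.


Sum = 2^(-3) + 2^(-3) + 2^(-4) + 2^(-4) + 2^(-7)
    = 0.125 + 0.125 + 0.0625 + 0.0625 + 0.0078125
    = 49/128 = 0.3828125
Since 0.3828125 <= 1, Kraft's inequality IS satisfied.
A prefix code with these lengths CAN exist.

Kraft sum = 0.3828125. Satisfied.


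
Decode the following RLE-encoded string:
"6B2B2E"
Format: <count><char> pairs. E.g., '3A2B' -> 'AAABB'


Expanding each <count><char> pair:
  6B -> 'BBBBBB'
  2B -> 'BB'
  2E -> 'EE'

Decoded = BBBBBBBBEE


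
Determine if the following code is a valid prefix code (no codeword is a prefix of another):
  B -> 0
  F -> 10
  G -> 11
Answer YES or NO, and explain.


Checking each pair (does one codeword prefix another?):
  B='0' vs F='10': no prefix
  B='0' vs G='11': no prefix
  F='10' vs B='0': no prefix
  F='10' vs G='11': no prefix
  G='11' vs B='0': no prefix
  G='11' vs F='10': no prefix
No violation found over all pairs.

YES -- this is a valid prefix code. No codeword is a prefix of any other codeword.


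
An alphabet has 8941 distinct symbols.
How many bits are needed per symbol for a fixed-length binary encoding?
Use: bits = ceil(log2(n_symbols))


log2(8941) = 13.1262
Bracket: 2^13 = 8192 < 8941 <= 2^14 = 16384
So ceil(log2(8941)) = 14

bits = ceil(log2(8941)) = ceil(13.1262) = 14 bits


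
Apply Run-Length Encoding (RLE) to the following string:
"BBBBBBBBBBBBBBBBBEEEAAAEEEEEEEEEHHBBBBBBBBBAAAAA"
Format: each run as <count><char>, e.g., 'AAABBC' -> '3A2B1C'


Scanning runs left to right:
  i=0: run of 'B' x 17 -> '17B'
  i=17: run of 'E' x 3 -> '3E'
  i=20: run of 'A' x 3 -> '3A'
  i=23: run of 'E' x 9 -> '9E'
  i=32: run of 'H' x 2 -> '2H'
  i=34: run of 'B' x 9 -> '9B'
  i=43: run of 'A' x 5 -> '5A'

RLE = 17B3E3A9E2H9B5A


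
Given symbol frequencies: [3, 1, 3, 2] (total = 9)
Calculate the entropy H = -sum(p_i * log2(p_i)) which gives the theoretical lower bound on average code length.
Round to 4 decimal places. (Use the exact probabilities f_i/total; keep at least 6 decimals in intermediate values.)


Per-symbol terms -p_i * log2(p_i) with p_i = f_i/9:
  p = 3/9 = 0.333333: log2(p) = -1.584963, -p*log2(p) = 0.528321
  p = 1/9 = 0.111111: log2(p) = -3.169925, -p*log2(p) = 0.352214
  p = 3/9 = 0.333333: log2(p) = -1.584963, -p*log2(p) = 0.528321
  p = 2/9 = 0.222222: log2(p) = -2.169925, -p*log2(p) = 0.482206
H = 0.528321 + 0.352214 + 0.528321 + 0.482206 = 1.891062

H = 1.8911 bits/symbol
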